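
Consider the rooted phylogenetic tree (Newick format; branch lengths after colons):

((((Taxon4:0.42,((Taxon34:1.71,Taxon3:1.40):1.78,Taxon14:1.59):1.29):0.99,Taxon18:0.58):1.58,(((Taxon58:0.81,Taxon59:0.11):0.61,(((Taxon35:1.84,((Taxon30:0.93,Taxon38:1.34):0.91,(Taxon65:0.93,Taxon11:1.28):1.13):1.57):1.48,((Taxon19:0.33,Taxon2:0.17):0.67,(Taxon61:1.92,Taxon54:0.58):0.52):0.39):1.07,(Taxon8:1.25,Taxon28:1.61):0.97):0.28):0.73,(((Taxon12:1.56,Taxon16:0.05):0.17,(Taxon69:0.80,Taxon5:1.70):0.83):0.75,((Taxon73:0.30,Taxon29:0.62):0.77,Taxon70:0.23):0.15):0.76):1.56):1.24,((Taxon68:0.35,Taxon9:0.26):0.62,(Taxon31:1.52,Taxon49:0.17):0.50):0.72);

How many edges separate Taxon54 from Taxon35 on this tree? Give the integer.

5

The MRCA of Taxon54 and Taxon35 is the node subtending ((Taxon35,((Taxon30,Taxon38),(Taxon65,Taxon11))),((Taxon19,Taxon2),(Taxon61,Taxon54))).
From Taxon54 up to that node: 3 branches. From Taxon35 up to the same node: 2 branches. Total: 3 + 2 = 5.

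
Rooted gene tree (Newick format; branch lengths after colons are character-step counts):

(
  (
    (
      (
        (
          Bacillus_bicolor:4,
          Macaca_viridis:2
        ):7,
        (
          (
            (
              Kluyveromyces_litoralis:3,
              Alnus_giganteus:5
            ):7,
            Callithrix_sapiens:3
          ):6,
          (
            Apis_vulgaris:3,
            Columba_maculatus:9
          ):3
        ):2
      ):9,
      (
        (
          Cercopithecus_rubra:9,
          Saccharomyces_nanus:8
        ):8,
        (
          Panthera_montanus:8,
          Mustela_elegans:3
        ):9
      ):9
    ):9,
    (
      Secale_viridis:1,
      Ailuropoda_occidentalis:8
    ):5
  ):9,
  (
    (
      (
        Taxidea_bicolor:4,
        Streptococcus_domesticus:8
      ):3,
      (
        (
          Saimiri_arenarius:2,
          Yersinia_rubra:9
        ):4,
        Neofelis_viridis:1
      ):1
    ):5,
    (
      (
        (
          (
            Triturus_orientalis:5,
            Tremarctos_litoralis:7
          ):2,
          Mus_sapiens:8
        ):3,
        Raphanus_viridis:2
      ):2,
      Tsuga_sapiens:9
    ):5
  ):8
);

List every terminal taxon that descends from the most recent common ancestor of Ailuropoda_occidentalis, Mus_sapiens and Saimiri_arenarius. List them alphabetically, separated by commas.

Ailuropoda_occidentalis, Alnus_giganteus, Apis_vulgaris, Bacillus_bicolor, Callithrix_sapiens, Cercopithecus_rubra, Columba_maculatus, Kluyveromyces_litoralis, Macaca_viridis, Mus_sapiens, Mustela_elegans, Neofelis_viridis, Panthera_montanus, Raphanus_viridis, Saccharomyces_nanus, Saimiri_arenarius, Secale_viridis, Streptococcus_domesticus, Taxidea_bicolor, Tremarctos_litoralis, Triturus_orientalis, Tsuga_sapiens, Yersinia_rubra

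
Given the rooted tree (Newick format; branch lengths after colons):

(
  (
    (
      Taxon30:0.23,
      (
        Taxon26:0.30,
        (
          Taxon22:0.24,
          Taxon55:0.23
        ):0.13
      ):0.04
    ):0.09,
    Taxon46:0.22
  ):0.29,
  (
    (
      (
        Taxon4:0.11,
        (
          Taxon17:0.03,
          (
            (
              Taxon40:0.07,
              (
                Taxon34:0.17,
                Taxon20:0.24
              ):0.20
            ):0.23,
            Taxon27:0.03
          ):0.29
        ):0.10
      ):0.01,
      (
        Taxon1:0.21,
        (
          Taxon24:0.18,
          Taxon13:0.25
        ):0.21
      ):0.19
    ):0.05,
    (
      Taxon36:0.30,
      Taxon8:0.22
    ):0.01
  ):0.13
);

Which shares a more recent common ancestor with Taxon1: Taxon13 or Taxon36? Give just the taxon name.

Taxon13

The MRCA of Taxon1 and Taxon13 subtends (Taxon1,(Taxon24,Taxon13)) (3 taxa).
The MRCA of Taxon1 and Taxon36 subtends (((Taxon4,(Taxon17,((Taxon40,(Taxon34,Taxon20)),Taxon27))),(Taxon1,(Taxon24,Taxon13))),(Taxon36,Taxon8)) (11 taxa).
The first is nested inside the second, so Taxon1 shares a more recent common ancestor with Taxon13.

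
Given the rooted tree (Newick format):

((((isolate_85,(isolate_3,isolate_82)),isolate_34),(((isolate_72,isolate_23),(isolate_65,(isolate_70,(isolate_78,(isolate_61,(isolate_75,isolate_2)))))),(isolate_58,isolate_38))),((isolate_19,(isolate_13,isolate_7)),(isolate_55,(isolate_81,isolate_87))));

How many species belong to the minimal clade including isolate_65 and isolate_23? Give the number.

The MRCA of isolate_65 and isolate_23 is the node subtending ((isolate_72,isolate_23),(isolate_65,(isolate_70,(isolate_78,(isolate_61,(isolate_75,isolate_2)))))).
That clade contains 8 terminal taxa: isolate_2, isolate_23, isolate_61, isolate_65, isolate_70, isolate_72, isolate_75, isolate_78.

8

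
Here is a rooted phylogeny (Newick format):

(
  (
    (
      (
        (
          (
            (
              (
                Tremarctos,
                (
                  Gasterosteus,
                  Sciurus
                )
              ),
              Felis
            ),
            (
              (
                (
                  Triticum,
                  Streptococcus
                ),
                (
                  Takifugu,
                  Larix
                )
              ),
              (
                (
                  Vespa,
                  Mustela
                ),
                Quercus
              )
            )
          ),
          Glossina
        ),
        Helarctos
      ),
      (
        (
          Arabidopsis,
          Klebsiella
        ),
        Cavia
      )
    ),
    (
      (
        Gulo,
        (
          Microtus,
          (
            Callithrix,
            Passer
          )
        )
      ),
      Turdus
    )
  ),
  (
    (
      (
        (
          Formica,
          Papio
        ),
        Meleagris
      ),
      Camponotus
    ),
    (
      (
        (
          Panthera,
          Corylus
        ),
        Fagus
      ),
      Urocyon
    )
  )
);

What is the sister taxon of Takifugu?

Larix

Takifugu attaches to the tree at the node subtending (Takifugu,Larix).
The other lineage descending from that same node — the sister group — is the single tip Larix.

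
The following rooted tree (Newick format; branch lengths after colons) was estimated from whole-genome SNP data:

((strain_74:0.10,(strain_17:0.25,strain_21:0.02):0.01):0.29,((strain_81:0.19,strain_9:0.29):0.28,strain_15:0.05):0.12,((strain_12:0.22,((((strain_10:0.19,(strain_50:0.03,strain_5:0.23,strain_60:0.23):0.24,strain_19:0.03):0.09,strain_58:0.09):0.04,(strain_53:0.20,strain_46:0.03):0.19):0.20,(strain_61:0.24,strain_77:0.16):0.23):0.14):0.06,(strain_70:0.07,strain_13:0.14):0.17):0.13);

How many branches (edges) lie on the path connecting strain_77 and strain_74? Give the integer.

The MRCA of strain_77 and strain_74 is the root of the tree.
From strain_77 up to that node: 5 branches. From strain_74 up to the same node: 2 branches. Total: 5 + 2 = 7.

7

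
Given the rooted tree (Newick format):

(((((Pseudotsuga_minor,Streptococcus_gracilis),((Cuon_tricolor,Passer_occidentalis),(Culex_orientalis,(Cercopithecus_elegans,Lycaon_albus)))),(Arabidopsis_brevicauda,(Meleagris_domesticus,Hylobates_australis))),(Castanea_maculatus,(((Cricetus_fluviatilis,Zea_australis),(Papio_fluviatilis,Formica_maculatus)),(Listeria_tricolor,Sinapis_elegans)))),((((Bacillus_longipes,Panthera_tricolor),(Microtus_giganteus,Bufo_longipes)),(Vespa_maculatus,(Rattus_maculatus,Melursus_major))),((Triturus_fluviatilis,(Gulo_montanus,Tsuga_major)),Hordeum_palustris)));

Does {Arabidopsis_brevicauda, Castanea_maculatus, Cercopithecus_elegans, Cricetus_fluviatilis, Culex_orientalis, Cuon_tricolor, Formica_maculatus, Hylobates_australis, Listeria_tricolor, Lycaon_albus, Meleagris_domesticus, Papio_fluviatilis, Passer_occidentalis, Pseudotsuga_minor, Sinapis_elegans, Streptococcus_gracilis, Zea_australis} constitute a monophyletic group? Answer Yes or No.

Yes

The most recent common ancestor of these taxa subtends ((((Pseudotsuga_minor,Streptococcus_gracilis),((Cuon_tricolor,Passer_occidentalis),(Culex_orientalis,(Cercopithecus_elegans,Lycaon_albus)))),(Arabidopsis_brevicauda,(Meleagris_domesticus,Hylobates_australis))),(Castanea_maculatus,(((Cricetus_fluviatilis,Zea_australis),(Papio_fluviatilis,Formica_maculatus)),(Listeria_tricolor,Sinapis_elegans)))).
That clade has exactly 17 tips — every listed taxon and nothing else — so the group is monophyletic.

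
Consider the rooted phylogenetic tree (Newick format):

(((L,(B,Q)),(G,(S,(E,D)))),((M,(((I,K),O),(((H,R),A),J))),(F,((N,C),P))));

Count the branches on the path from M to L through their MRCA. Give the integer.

The MRCA of M and L is the root of the tree.
From M up to that node: 3 branches. From L up to the same node: 3 branches. Total: 3 + 3 = 6.

6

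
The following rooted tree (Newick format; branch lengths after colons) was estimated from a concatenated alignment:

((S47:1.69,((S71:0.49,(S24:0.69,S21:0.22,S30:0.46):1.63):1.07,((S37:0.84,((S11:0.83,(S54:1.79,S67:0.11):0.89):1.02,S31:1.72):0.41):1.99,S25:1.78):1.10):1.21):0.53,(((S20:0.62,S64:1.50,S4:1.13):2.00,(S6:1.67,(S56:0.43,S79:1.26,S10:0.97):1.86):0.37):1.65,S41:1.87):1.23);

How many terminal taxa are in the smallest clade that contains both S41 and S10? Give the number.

The MRCA of S41 and S10 is the node subtending (((S20,S64,S4),(S6,(S56,S79,S10))),S41).
That clade contains 8 terminal taxa: S10, S20, S4, S41, S56, S6, S64, S79.

8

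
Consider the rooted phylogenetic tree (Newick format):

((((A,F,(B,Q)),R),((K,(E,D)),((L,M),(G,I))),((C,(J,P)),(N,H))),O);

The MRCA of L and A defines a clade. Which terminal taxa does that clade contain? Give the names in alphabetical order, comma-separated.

Tracing L: it sits inside (L,M).
Tracing A: it sits inside (A,F,(B,Q)).
The smallest clade enclosing both is (((A,F,(B,Q)),R),((K,(E,D)),((L,M),(G,I))),((C,(J,P)),(N,H))); the answer is its 17 terminal taxa in alphabetical order.

A, B, C, D, E, F, G, H, I, J, K, L, M, N, P, Q, R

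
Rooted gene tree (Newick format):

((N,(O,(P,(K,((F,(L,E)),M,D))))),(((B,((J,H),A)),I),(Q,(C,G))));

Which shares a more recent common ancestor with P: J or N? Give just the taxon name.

N

The MRCA of P and N subtends (N,(O,(P,(K,((F,(L,E)),M,D))))) (9 taxa).
The MRCA of P and J is the root, subtending the entire tree (17 taxa).
The first is nested inside the second, so P shares a more recent common ancestor with N.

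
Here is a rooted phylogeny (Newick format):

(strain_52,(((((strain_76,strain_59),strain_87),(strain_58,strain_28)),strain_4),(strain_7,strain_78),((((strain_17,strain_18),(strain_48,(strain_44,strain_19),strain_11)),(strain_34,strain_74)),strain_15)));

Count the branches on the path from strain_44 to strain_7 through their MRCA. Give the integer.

The MRCA of strain_44 and strain_7 is the node subtending (((((strain_76,strain_59),strain_87),(strain_58,strain_28)),strain_4),(strain_7,strain_78),((((strain_17,strain_18),(strain_48,(strain_44,strain_19),strain_11)),(strain_34,strain_74)),strain_15)).
From strain_44 up to that node: 6 branches. From strain_7 up to the same node: 2 branches. Total: 6 + 2 = 8.

8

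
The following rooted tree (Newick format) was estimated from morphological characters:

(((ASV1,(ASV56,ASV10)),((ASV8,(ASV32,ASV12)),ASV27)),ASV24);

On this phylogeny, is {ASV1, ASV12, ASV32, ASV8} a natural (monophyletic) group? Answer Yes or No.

No

The MRCA of the listed taxa subtends ((ASV1,(ASV56,ASV10)),((ASV8,(ASV32,ASV12)),ASV27)).
That clade also contains ASV10, ASV27, ASV56, which are not in the proposed group, so the group is not monophyletic.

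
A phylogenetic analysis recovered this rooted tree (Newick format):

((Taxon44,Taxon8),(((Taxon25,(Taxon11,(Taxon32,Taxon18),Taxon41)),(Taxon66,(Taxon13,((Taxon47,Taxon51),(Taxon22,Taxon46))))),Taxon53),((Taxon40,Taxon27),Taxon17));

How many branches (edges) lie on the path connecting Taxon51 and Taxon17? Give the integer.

9

The MRCA of Taxon51 and Taxon17 is the root of the tree.
From Taxon51 up to that node: 7 branches. From Taxon17 up to the same node: 2 branches. Total: 7 + 2 = 9.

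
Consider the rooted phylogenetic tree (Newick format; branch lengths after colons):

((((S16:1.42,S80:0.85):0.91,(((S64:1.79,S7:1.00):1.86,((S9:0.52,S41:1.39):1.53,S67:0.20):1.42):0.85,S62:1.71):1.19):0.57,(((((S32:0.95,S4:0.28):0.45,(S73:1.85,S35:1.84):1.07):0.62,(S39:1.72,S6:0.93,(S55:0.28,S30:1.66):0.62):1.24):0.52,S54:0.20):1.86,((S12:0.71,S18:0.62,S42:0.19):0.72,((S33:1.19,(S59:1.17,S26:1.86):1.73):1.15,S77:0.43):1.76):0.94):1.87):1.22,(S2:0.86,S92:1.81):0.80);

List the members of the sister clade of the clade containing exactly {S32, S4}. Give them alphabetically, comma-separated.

The clade containing exactly {S32, S4} attaches to the tree at the node subtending ((S32,S4),(S73,S35)).
The other lineage descending from that same node — the sister group — is (S73,S35); its 2 tips in alphabetical order are the answer.

S35, S73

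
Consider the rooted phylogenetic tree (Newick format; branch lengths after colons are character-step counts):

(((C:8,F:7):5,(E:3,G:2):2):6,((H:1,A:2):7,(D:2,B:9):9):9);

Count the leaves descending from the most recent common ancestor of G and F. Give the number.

4

The MRCA of G and F is the node subtending ((C,F),(E,G)).
That clade contains 4 terminal taxa: C, E, F, G.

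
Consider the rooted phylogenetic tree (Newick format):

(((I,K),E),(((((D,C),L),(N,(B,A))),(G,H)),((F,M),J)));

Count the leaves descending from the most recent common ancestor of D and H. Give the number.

The MRCA of D and H is the node subtending ((((D,C),L),(N,(B,A))),(G,H)).
That clade contains 8 terminal taxa: A, B, C, D, G, H, L, N.

8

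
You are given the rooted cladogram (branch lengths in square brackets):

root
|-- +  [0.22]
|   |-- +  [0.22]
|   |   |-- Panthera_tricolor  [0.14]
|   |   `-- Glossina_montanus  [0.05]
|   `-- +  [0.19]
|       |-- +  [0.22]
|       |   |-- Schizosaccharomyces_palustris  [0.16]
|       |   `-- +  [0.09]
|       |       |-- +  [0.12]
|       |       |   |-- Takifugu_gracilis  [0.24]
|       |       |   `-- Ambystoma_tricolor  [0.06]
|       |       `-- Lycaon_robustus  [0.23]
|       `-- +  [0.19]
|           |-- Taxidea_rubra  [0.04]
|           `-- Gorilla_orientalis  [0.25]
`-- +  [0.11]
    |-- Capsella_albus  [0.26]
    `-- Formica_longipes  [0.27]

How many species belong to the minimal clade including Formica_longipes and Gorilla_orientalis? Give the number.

10

The MRCA of Formica_longipes and Gorilla_orientalis is the root, so the clade is the entire tree.
That clade contains 10 terminal taxa: Ambystoma_tricolor, Capsella_albus, Formica_longipes, Glossina_montanus, Gorilla_orientalis, Lycaon_robustus, Panthera_tricolor, Schizosaccharomyces_palustris, Takifugu_gracilis, Taxidea_rubra.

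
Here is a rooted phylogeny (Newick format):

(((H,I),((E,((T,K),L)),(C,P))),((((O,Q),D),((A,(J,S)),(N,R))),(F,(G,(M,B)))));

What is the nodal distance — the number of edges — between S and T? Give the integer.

12

The MRCA of S and T is the root of the tree.
From S up to that node: 6 branches. From T up to the same node: 6 branches. Total: 6 + 6 = 12.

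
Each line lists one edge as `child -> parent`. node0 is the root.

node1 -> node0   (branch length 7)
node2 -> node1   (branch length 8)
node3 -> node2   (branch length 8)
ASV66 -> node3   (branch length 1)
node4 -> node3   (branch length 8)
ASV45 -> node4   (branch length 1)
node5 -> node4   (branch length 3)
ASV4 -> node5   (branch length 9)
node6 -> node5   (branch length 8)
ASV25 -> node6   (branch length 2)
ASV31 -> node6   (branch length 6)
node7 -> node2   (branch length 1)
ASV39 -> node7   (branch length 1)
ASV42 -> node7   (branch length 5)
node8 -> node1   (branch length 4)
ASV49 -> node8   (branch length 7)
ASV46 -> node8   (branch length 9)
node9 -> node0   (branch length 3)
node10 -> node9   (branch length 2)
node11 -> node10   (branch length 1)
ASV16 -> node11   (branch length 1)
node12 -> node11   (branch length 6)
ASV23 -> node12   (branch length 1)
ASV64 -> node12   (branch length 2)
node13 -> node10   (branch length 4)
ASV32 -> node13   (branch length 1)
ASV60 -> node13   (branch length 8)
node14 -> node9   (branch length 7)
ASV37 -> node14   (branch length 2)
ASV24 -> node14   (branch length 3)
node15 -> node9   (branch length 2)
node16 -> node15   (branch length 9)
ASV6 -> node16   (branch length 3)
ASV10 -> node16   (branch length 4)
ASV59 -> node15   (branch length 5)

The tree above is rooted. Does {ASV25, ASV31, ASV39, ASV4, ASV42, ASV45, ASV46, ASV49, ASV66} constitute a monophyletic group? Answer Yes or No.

Yes

The most recent common ancestor of these taxa subtends (((ASV66,(ASV45,(ASV4,(ASV25,ASV31)))),(ASV39,ASV42)),(ASV49,ASV46)).
That clade has exactly 9 tips — every listed taxon and nothing else — so the group is monophyletic.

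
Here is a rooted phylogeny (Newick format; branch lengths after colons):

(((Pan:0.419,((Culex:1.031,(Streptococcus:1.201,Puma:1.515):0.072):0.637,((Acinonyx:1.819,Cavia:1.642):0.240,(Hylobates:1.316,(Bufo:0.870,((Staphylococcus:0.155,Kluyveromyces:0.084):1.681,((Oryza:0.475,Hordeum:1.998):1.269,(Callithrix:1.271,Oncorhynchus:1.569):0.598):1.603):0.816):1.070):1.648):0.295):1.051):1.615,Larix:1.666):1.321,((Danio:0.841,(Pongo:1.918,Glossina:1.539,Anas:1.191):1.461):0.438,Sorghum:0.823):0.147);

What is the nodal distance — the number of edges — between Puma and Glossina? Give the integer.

The MRCA of Puma and Glossina is the root of the tree.
From Puma up to that node: 6 branches. From Glossina up to the same node: 4 branches. Total: 6 + 4 = 10.

10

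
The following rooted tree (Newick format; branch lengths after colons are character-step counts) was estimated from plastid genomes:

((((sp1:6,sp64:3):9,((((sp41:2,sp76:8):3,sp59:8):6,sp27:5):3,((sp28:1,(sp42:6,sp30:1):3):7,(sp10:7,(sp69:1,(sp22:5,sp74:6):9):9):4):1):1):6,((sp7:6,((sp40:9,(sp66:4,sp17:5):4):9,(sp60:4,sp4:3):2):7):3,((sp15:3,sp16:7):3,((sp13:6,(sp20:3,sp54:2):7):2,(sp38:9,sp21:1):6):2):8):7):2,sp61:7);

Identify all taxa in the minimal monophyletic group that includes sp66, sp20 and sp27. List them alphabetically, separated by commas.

Tracing sp66: it sits inside (sp66,sp17).
Tracing sp20: it sits inside (sp20,sp54).
Tracing sp27: it sits inside (((sp41,sp76),sp59),sp27).
The smallest clade enclosing all 3 is (((sp1,sp64),((((sp41,sp76),sp59),sp27),((sp28,(sp42,sp30)),(sp10,(sp69,(sp22,sp74)))))),((sp7,((sp40,(sp66,sp17)),(sp60,sp4))),((sp15,sp16),((sp13,(sp20,sp54)),(sp38,sp21))))); the answer is its 26 terminal taxa in alphabetical order.

sp1, sp10, sp13, sp15, sp16, sp17, sp20, sp21, sp22, sp27, sp28, sp30, sp38, sp4, sp40, sp41, sp42, sp54, sp59, sp60, sp64, sp66, sp69, sp7, sp74, sp76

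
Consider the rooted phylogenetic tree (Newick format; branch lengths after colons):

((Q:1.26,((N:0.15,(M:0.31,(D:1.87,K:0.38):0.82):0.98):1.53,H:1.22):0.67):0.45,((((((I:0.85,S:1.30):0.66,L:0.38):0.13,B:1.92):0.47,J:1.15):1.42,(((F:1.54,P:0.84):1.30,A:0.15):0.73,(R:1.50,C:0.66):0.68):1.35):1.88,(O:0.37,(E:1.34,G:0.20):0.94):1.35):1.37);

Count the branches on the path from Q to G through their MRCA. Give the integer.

The MRCA of Q and G is the root of the tree.
From Q up to that node: 2 branches. From G up to the same node: 4 branches. Total: 2 + 4 = 6.

6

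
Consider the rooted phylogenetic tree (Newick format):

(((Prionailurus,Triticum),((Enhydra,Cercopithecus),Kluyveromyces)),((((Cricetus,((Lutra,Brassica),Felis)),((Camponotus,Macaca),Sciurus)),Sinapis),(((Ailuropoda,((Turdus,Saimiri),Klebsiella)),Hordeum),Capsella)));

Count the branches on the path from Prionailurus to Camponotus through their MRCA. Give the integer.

The MRCA of Prionailurus and Camponotus is the root of the tree.
From Prionailurus up to that node: 3 branches. From Camponotus up to the same node: 6 branches. Total: 3 + 6 = 9.

9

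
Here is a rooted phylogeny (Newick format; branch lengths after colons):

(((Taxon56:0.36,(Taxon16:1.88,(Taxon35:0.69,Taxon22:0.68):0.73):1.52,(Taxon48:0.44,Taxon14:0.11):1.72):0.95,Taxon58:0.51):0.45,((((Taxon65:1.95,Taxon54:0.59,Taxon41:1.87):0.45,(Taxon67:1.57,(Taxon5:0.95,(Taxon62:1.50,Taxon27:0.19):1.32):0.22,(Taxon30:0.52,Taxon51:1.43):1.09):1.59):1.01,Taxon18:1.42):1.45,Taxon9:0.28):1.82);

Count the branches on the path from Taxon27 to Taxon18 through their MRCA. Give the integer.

6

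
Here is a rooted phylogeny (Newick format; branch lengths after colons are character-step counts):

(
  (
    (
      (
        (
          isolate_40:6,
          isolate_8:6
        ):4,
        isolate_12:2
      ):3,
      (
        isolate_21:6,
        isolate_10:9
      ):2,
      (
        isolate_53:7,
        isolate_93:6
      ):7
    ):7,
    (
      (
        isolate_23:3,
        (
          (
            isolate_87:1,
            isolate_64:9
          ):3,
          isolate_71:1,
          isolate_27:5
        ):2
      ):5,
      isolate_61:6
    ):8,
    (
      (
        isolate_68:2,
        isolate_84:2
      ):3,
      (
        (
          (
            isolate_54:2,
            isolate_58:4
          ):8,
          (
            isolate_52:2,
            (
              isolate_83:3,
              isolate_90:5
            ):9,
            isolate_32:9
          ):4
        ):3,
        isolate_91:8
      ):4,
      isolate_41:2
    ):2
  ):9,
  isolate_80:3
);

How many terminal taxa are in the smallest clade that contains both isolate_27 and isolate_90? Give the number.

The MRCA of isolate_27 and isolate_90 is the node subtending ((((isolate_40,isolate_8),isolate_12),(isolate_21,isolate_10),(isolate_53,isolate_93)),((isolate_23,((isolate_87,isolate_64),isolate_71,isolate_27)),isolate_61),((isolate_68,isolate_84),(((isolate_54,isolate_58),(isolate_52,(isolate_83,isolate_90),isolate_32)),isolate_91),isolate_41)).
That clade contains 23 terminal taxa: isolate_10, isolate_12, isolate_21, isolate_23, isolate_27, isolate_32, isolate_40, isolate_41, isolate_52, isolate_53, isolate_54, isolate_58, isolate_61, isolate_64, isolate_68, isolate_71, isolate_8, isolate_83, isolate_84, isolate_87, isolate_90, isolate_91, isolate_93.

23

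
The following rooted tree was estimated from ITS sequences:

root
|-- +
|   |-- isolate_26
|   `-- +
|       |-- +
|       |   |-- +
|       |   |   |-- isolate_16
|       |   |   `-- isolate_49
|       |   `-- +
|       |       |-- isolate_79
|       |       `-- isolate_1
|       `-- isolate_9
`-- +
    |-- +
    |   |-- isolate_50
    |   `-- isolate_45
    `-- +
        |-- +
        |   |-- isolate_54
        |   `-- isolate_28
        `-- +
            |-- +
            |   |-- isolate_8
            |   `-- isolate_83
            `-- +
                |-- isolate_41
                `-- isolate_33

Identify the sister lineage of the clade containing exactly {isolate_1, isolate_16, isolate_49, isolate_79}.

The clade containing exactly {isolate_1, isolate_16, isolate_49, isolate_79} attaches to the tree at the node subtending (((isolate_16,isolate_49),(isolate_79,isolate_1)),isolate_9).
The other lineage descending from that same node — the sister group — is the single tip isolate_9.

isolate_9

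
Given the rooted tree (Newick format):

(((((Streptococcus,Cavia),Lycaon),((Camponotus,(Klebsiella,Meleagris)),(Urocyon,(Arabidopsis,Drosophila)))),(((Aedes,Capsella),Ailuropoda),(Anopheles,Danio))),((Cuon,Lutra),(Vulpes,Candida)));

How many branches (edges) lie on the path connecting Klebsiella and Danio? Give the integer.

8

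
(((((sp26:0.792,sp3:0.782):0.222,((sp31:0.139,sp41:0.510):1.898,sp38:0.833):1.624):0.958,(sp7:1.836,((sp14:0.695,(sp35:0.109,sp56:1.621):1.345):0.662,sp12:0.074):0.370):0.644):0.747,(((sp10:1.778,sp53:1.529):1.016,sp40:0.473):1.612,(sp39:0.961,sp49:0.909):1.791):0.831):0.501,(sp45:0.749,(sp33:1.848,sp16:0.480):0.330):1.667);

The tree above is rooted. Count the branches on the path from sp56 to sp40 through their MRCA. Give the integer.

The MRCA of sp56 and sp40 is the node subtending ((((sp26,sp3),((sp31,sp41),sp38)),(sp7,((sp14,(sp35,sp56)),sp12))),(((sp10,sp53),sp40),(sp39,sp49))).
From sp56 up to that node: 6 branches. From sp40 up to the same node: 3 branches. Total: 6 + 3 = 9.

9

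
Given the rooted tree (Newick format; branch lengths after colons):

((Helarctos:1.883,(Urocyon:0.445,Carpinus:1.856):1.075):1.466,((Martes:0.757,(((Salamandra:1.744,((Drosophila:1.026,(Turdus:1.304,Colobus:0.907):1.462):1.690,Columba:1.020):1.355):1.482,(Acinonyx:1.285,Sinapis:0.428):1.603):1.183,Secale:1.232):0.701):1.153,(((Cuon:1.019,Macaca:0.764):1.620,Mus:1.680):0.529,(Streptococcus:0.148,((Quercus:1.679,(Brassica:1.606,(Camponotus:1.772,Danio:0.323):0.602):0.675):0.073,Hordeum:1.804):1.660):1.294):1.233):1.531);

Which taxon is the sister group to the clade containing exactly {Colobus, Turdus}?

Drosophila

The clade containing exactly {Colobus, Turdus} attaches to the tree at the node subtending (Drosophila,(Turdus,Colobus)).
The other lineage descending from that same node — the sister group — is the single tip Drosophila.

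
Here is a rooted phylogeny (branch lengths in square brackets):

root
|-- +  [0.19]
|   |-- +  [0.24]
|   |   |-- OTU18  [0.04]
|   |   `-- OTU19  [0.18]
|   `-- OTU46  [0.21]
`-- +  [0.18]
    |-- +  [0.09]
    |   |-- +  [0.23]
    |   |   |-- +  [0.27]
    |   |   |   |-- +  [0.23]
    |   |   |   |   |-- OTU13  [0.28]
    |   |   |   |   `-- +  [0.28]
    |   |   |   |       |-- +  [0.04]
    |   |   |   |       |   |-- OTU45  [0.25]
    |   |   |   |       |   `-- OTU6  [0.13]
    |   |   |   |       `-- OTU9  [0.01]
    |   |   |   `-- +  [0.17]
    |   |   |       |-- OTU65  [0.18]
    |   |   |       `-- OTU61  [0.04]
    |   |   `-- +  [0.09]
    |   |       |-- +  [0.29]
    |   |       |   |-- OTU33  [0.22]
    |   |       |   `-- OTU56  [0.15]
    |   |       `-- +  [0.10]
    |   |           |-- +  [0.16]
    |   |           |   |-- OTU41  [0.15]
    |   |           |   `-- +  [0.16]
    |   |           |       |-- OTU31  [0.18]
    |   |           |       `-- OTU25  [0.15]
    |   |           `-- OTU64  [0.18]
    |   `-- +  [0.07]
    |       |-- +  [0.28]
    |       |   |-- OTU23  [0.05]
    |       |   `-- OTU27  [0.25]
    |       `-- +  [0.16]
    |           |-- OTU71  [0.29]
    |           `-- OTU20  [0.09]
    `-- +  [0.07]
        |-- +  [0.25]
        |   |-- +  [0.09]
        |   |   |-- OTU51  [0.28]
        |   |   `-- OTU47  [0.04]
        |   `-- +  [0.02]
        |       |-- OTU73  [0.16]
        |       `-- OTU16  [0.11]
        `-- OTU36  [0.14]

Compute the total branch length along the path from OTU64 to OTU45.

1.44

The path runs OTU64 → … → MRCA → … → OTU45; the MRCA is the node subtending (((OTU13,((OTU45,OTU6),OTU9)),(OTU65,OTU61)),((OTU33,OTU56),((OTU41,(OTU31,OTU25)),OTU64))).
Branch lengths along that path: 0.18 + 0.10 + 0.09 + 0.27 + 0.23 + 0.28 + 0.04 + 0.25 = 1.44.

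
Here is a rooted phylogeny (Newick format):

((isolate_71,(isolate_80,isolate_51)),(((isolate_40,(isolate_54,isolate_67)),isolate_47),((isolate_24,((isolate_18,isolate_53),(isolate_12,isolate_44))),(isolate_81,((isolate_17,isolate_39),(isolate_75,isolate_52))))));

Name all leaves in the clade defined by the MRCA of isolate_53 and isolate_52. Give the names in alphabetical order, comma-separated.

Tracing isolate_53: it sits inside (isolate_18,isolate_53).
Tracing isolate_52: it sits inside (isolate_75,isolate_52).
The smallest clade enclosing both is ((isolate_24,((isolate_18,isolate_53),(isolate_12,isolate_44))),(isolate_81,((isolate_17,isolate_39),(isolate_75,isolate_52)))); the answer is its 10 terminal taxa in alphabetical order.

isolate_12, isolate_17, isolate_18, isolate_24, isolate_39, isolate_44, isolate_52, isolate_53, isolate_75, isolate_81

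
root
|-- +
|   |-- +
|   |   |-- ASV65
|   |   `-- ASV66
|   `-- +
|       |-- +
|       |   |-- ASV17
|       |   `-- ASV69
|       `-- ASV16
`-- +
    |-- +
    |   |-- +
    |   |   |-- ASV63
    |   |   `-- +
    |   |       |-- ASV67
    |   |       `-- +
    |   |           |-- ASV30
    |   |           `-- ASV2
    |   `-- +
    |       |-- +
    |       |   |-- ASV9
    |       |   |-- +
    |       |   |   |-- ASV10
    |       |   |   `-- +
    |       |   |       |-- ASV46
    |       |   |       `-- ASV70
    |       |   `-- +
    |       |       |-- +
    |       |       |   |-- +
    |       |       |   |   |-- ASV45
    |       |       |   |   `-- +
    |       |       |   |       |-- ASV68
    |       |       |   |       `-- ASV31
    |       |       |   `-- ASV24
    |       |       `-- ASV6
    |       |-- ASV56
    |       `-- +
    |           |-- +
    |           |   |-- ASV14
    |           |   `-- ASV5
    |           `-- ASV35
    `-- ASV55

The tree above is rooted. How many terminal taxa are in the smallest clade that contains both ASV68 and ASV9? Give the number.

9

The MRCA of ASV68 and ASV9 is the node subtending (ASV9,(ASV10,(ASV46,ASV70)),(((ASV45,(ASV68,ASV31)),ASV24),ASV6)).
That clade contains 9 terminal taxa: ASV10, ASV24, ASV31, ASV45, ASV46, ASV6, ASV68, ASV70, ASV9.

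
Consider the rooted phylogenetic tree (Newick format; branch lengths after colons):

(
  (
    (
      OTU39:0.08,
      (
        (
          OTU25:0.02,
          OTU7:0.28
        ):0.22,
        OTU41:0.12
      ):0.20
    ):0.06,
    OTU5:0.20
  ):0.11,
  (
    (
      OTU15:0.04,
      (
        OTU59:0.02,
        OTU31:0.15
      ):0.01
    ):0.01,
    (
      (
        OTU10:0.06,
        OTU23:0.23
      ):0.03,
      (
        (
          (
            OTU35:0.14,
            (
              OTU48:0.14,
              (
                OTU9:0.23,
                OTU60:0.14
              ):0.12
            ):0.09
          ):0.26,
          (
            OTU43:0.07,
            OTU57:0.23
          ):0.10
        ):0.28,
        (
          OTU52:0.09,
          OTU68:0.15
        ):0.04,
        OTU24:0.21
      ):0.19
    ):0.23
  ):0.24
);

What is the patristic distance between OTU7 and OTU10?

1.43

The path runs OTU7 → … → MRCA → … → OTU10; the MRCA is the root of the tree.
Branch lengths along that path: 0.28 + 0.22 + 0.20 + 0.06 + 0.11 + 0.24 + 0.23 + 0.03 + 0.06 = 1.43.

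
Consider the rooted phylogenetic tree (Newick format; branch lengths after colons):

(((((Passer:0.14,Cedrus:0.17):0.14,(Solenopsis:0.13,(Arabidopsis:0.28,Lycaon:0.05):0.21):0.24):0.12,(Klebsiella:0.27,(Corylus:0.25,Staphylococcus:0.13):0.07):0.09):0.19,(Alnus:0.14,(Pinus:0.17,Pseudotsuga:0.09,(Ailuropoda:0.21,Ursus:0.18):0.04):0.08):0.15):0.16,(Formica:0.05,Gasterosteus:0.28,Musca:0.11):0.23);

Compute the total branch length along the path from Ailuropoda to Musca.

0.98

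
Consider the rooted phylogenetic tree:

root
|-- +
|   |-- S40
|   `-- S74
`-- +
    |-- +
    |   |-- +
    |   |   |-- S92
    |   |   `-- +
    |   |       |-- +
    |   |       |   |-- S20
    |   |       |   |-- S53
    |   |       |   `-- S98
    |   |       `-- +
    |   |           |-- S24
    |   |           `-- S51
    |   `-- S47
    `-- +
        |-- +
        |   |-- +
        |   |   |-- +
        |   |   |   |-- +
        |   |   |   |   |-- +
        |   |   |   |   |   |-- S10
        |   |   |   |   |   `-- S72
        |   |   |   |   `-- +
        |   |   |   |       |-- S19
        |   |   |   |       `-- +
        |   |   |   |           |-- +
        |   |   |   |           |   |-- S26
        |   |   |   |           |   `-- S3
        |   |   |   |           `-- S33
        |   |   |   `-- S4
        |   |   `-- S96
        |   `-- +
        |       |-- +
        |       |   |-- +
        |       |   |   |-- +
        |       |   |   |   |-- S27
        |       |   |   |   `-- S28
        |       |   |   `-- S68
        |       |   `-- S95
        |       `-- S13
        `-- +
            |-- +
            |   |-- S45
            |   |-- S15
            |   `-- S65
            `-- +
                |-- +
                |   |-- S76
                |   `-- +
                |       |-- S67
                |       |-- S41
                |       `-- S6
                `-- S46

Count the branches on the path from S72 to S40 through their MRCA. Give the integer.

10

The MRCA of S72 and S40 is the root of the tree.
From S72 up to that node: 8 branches. From S40 up to the same node: 2 branches. Total: 8 + 2 = 10.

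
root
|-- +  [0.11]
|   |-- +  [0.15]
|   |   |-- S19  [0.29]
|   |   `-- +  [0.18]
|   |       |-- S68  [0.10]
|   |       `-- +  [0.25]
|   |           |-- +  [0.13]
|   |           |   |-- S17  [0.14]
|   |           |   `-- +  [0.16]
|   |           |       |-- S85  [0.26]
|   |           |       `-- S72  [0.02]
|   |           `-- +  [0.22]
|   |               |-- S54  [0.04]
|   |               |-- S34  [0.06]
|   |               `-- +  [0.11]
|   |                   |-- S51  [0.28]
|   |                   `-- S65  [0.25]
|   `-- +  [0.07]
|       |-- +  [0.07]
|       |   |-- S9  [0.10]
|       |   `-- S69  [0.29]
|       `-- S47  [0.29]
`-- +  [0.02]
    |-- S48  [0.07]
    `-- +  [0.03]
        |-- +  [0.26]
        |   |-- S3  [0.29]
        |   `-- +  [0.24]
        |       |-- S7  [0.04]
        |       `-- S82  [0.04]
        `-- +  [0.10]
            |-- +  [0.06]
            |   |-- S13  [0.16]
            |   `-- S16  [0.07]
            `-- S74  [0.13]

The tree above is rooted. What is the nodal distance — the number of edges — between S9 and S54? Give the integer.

The MRCA of S9 and S54 is the node subtending ((S19,(S68,((S17,(S85,S72)),(S54,S34,(S51,S65))))),((S9,S69),S47)).
From S9 up to that node: 3 branches. From S54 up to the same node: 5 branches. Total: 3 + 5 = 8.

8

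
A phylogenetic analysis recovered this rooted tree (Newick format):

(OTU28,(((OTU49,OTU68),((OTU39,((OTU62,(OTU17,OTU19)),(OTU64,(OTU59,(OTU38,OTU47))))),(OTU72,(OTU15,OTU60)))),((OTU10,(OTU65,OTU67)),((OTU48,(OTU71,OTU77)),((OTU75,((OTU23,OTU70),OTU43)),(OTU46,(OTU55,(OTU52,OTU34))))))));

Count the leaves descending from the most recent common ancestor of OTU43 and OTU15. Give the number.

The MRCA of OTU43 and OTU15 is the node subtending (((OTU49,OTU68),((OTU39,((OTU62,(OTU17,OTU19)),(OTU64,(OTU59,(OTU38,OTU47))))),(OTU72,(OTU15,OTU60)))),((OTU10,(OTU65,OTU67)),((OTU48,(OTU71,OTU77)),((OTU75,((OTU23,OTU70),OTU43)),(OTU46,(OTU55,(OTU52,OTU34))))))).
That clade contains 27 terminal taxa: OTU10, OTU15, OTU17, OTU19, OTU23, OTU34, OTU38, OTU39, OTU43, OTU46, OTU47, OTU48, OTU49, OTU52, OTU55, OTU59, OTU60, OTU62, OTU64, OTU65, OTU67, OTU68, OTU70, OTU71, OTU72, OTU75, OTU77.

27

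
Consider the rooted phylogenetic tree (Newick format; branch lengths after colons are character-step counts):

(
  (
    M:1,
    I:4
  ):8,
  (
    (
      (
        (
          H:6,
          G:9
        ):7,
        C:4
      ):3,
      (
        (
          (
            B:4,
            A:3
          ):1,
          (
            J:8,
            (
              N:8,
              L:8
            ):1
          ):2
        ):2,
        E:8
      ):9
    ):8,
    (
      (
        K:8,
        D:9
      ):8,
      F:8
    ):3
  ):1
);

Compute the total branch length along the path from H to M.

The path runs H → … → MRCA → … → M; the MRCA is the root of the tree.
Branch lengths along that path: 6 + 7 + 3 + 8 + 1 + 8 + 1 = 34.

34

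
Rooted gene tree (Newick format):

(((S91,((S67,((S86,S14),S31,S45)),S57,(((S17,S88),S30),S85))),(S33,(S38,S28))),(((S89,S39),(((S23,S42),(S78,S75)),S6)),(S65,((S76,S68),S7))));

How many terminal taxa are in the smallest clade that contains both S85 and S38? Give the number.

14

The MRCA of S85 and S38 is the node subtending ((S91,((S67,((S86,S14),S31,S45)),S57,(((S17,S88),S30),S85))),(S33,(S38,S28))).
That clade contains 14 terminal taxa: S14, S17, S28, S30, S31, S33, S38, S45, S57, S67, S85, S86, S88, S91.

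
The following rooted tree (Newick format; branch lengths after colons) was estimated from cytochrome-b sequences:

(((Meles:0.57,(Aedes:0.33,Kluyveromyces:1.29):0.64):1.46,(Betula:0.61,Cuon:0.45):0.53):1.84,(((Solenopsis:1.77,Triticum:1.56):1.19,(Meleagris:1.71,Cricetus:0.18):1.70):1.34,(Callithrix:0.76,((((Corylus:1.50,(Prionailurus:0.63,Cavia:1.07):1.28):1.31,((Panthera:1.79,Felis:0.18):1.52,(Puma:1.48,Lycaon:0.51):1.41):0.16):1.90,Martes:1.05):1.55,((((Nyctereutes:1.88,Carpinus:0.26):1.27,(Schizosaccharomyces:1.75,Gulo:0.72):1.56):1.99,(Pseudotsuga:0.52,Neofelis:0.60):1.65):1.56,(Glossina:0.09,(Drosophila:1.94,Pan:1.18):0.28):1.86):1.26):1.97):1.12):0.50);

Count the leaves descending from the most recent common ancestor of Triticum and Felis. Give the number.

22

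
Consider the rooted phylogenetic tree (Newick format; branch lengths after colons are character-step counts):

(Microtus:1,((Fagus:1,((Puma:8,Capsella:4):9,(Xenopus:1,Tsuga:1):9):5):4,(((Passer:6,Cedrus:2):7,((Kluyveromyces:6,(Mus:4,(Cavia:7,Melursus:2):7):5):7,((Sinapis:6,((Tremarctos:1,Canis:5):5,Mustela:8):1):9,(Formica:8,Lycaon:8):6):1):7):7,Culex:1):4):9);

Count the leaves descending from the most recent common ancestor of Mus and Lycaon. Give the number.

10

The MRCA of Mus and Lycaon is the node subtending ((Kluyveromyces,(Mus,(Cavia,Melursus))),((Sinapis,((Tremarctos,Canis),Mustela)),(Formica,Lycaon))).
That clade contains 10 terminal taxa: Canis, Cavia, Formica, Kluyveromyces, Lycaon, Melursus, Mus, Mustela, Sinapis, Tremarctos.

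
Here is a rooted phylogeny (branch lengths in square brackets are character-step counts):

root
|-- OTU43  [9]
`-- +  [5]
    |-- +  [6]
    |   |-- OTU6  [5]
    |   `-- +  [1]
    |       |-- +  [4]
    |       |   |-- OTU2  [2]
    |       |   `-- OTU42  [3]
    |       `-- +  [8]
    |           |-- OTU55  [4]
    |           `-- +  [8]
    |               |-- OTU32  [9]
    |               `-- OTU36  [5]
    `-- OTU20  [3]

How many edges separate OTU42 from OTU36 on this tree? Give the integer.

The MRCA of OTU42 and OTU36 is the node subtending ((OTU2,OTU42),(OTU55,(OTU32,OTU36))).
From OTU42 up to that node: 2 branches. From OTU36 up to the same node: 3 branches. Total: 2 + 3 = 5.

5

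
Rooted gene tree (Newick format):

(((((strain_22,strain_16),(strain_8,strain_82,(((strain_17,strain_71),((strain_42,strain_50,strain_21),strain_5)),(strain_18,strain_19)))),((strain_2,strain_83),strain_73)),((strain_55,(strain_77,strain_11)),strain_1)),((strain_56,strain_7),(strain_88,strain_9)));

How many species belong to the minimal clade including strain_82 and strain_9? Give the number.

The MRCA of strain_82 and strain_9 is the root, so the clade is the entire tree.
That clade contains 23 terminal taxa: strain_1, strain_11, strain_16, strain_17, strain_18, strain_19, strain_2, strain_21, strain_22, strain_42, strain_5, strain_50, strain_55, strain_56, strain_7, strain_71, strain_73, strain_77, strain_8, strain_82, strain_83, strain_88, strain_9.

23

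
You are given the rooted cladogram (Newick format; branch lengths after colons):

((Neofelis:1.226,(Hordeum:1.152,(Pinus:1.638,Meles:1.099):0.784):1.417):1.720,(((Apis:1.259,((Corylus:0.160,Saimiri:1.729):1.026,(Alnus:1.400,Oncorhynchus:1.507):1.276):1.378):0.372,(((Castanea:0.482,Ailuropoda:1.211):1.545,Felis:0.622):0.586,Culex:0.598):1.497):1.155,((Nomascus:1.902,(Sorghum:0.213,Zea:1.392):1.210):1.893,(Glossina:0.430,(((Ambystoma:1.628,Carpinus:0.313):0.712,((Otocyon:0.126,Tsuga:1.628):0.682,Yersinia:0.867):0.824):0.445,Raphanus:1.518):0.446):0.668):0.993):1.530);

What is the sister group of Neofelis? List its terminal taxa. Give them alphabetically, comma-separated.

Hordeum, Meles, Pinus

Neofelis attaches to the tree at the node subtending (Neofelis,(Hordeum,(Pinus,Meles))).
The other lineage descending from that same node — the sister group — is (Hordeum,(Pinus,Meles)); its 3 tips in alphabetical order are the answer.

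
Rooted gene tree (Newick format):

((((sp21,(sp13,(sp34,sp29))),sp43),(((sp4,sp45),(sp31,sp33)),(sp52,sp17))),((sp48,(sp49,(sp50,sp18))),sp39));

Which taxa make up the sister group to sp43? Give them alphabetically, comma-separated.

sp43 attaches to the tree at the node subtending ((sp21,(sp13,(sp34,sp29))),sp43).
The other lineage descending from that same node — the sister group — is (sp21,(sp13,(sp34,sp29))); its 4 tips in alphabetical order are the answer.

sp13, sp21, sp29, sp34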